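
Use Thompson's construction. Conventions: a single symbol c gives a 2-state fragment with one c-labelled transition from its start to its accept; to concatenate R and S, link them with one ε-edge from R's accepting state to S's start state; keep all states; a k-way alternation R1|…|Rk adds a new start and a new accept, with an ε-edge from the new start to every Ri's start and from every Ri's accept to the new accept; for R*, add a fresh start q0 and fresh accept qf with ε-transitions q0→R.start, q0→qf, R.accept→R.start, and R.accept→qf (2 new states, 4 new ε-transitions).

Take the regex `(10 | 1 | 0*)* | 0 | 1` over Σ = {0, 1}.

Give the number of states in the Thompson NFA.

20

Per subexpression:
Each of the 6 symbol leaves contributes a 2-state fragment.
  10 — 4 states
  0* — 4 states
  10 | 1 | 0* — 12 states
  (10 | 1 | 0*)* — 14 states
  (10 | 1 | 0*)* | 0 | 1 — 20 states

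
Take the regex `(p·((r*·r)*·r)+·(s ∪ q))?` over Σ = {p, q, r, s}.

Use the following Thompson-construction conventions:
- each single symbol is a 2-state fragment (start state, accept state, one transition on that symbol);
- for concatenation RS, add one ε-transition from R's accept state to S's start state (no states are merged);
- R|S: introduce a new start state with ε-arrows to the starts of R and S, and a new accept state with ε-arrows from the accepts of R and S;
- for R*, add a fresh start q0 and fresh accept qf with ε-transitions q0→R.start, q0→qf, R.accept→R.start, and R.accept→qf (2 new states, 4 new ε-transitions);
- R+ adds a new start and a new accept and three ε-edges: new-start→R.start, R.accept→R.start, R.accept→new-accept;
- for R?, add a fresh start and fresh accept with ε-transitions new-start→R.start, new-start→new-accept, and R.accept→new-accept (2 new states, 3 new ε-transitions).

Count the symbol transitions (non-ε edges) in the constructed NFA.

6

Building bottom-up:
Each of the 6 symbol leaves contributes exactly 1 symbol transition.
  r* — 1 symbol transition
  r*·r — 2 symbol transitions
  (r*·r)* — 2 symbol transitions
  (r*·r)*·r — 3 symbol transitions
  ((r*·r)*·r)+ — 3 symbol transitions
  s ∪ q — 2 symbol transitions
  p·((r*·r)*·r)+·(s ∪ q) — 6 symbol transitions
  (p·((r*·r)*·r)+·(s ∪ q))? — 6 symbol transitions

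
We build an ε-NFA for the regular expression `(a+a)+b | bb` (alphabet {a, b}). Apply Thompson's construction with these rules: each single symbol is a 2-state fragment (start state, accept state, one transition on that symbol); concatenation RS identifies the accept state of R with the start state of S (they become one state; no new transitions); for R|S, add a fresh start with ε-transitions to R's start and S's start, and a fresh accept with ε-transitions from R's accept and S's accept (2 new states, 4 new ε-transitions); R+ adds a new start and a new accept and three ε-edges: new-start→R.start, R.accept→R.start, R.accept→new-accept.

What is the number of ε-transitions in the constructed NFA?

Per subexpression:
Each of the 5 symbol leaves contributes 0 ε-transitions.
  a+ → 3 ε-transitions
  a+a → 3 ε-transitions
  (a+a)+ → 6 ε-transitions
  (a+a)+b → 6 ε-transitions
  bb → 0 ε-transitions
  (a+a)+b | bb → 10 ε-transitions

10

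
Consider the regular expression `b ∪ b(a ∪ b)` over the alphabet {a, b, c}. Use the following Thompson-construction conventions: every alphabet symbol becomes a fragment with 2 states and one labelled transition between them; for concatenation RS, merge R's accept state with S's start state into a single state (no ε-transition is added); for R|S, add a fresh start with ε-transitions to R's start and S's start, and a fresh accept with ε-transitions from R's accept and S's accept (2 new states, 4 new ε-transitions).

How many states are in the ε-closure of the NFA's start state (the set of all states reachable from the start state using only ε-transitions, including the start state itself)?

Let C(F) = |ε-closure(F.start)| within fragment F, and note whether F accepts ε. Symbol fragments have C = 1 and do not accept ε. Then:
  a ∪ b — |closure| = 1 + 1 + 1 = 3 (the new accept is not ε-reachable since no branch accepts ε)
  b(a ∪ b) — same as the first factor's closure: |closure| = 1
  b ∪ b(a ∪ b) — |closure| = 1 + 1 + 1 = 3 (the new accept is not ε-reachable since no branch accepts ε)

3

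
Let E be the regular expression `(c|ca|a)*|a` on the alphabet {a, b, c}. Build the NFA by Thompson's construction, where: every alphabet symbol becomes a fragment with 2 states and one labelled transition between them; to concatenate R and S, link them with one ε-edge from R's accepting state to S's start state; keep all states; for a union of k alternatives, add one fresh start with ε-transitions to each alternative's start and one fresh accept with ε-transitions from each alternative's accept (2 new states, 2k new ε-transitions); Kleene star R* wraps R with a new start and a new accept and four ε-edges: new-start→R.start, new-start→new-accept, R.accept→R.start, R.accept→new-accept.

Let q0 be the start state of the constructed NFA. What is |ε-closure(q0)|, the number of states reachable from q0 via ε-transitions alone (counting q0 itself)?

Compute the ε-closure size of each fragment's start state recursively; a symbol fragment's start has no outgoing ε-edge, so its closure is just itself (size 1).
  ca → C equals the left operand's closure size = 1 (its accept is not ε-reachable, so the closure stops there)
  c|ca|a → new start ε-reaches every alternative's start; none of them accept ε, so the new accept is not reached: C = 1 + 1 + 1 + 1 = 4
  (c|ca|a)* → the star's fresh start ε-reaches both the body's start and the fresh accept: C = 2 + 4 = 6
  (c|ca|a)*|a → C = 1 (new start) + (6 + 1) + 1 (new accept, since some branch ε-reaches its own accept) = 9

9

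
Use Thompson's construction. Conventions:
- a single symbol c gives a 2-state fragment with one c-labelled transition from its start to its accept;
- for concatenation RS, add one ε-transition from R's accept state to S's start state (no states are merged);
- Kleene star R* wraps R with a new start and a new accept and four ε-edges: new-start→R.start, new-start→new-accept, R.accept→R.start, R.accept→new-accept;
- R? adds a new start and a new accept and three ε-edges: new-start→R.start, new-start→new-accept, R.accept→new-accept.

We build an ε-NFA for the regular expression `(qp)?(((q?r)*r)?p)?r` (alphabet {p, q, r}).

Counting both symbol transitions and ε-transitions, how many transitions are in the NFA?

29

Per subexpression:
Each of the 7 symbol leaves contributes 1 transition (1 symbol, 0 ε).
  qp = 3 transitions (2 symbol, 1 ε)
  (qp)? = 6 transitions (2 symbol, 4 ε)
  q? = 4 transitions (1 symbol, 3 ε)
  q?r = 6 transitions (2 symbol, 4 ε)
  (q?r)* = 10 transitions (2 symbol, 8 ε)
  (q?r)*r = 12 transitions (3 symbol, 9 ε)
  ((q?r)*r)? = 15 transitions (3 symbol, 12 ε)
  ((q?r)*r)?p = 17 transitions (4 symbol, 13 ε)
  (((q?r)*r)?p)? = 20 transitions (4 symbol, 16 ε)
  (qp)?(((q?r)*r)?p)?r = 29 transitions (7 symbol, 22 ε)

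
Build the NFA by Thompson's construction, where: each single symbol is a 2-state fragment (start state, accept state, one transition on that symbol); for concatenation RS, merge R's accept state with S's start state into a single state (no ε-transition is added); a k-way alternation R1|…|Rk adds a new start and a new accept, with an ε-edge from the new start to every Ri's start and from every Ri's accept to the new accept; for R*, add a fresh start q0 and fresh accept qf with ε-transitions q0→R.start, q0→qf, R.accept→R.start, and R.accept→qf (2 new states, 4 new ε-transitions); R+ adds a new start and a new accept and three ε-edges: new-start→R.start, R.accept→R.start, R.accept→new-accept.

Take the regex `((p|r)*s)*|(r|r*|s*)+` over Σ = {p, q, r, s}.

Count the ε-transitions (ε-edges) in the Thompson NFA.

33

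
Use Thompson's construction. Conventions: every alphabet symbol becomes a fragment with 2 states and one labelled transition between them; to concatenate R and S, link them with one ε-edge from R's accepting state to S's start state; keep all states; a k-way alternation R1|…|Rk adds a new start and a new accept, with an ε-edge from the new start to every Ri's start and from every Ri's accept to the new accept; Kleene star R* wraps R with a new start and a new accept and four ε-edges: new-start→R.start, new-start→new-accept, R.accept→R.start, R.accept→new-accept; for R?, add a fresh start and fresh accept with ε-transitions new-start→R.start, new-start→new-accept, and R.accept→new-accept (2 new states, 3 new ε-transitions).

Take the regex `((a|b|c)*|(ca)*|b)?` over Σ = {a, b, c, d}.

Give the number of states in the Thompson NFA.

22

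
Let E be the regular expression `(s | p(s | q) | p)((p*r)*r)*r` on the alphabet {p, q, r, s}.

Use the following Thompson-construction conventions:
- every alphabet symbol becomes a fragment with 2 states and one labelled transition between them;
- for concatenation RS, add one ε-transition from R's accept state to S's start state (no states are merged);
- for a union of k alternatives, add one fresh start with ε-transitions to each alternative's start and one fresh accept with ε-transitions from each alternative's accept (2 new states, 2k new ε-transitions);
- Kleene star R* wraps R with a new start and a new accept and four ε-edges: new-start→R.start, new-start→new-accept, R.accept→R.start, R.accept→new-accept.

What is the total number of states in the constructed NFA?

Recursing over subexpressions:
Each of the 9 symbol leaves contributes a 2-state fragment.
  s | q : 6 states
  p(s | q) : 8 states
  s | p(s | q) | p : 14 states
  p* : 4 states
  p*r : 6 states
  (p*r)* : 8 states
  (p*r)*r : 10 states
  ((p*r)*r)* : 12 states
  (s | p(s | q) | p)((p*r)*r)*r : 28 states

28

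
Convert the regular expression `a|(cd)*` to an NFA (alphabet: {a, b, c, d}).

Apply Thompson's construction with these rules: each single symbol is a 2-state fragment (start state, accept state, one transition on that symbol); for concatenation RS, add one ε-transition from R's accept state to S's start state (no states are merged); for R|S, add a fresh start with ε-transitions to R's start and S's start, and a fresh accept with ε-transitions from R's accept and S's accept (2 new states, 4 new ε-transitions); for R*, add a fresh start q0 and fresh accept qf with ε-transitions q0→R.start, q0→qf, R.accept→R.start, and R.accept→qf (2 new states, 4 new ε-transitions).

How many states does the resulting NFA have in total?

Building bottom-up:
Each of the 3 symbol leaves contributes a 2-state fragment.
  cd → 4 states
  (cd)* → 6 states
  a|(cd)* → 10 states

10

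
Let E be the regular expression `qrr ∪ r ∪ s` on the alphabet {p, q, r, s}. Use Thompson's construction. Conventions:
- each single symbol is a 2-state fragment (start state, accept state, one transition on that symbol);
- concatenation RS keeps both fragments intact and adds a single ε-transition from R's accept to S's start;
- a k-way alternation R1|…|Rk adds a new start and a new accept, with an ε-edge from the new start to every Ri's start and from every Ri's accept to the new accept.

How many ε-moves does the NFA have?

8

Per subexpression:
Each of the 5 symbol leaves contributes 0 ε-transitions.
  qrr → 2 ε-transitions
  qrr ∪ r ∪ s → 8 ε-transitions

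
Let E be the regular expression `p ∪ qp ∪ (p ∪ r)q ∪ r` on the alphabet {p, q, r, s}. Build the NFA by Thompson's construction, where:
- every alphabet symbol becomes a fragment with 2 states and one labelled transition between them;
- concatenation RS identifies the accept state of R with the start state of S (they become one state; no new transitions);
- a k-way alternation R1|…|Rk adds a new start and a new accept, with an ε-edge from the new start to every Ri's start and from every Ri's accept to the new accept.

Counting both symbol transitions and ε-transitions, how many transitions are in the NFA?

19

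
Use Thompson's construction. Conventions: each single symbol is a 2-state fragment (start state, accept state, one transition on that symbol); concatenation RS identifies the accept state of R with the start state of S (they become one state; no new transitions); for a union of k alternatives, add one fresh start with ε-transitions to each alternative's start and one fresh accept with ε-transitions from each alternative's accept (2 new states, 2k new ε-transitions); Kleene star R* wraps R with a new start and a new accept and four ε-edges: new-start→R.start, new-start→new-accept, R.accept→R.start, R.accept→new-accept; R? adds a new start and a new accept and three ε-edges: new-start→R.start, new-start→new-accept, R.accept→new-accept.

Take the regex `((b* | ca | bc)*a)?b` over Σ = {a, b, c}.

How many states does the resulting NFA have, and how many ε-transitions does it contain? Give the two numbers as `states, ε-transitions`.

By structural recursion:
Each of the 7 symbol leaves contributes 2 states and 0 ε-transitions.
  b* = 4 states, 4 ε-transitions
  ca = 3 states, 0 ε-transitions
  bc = 3 states, 0 ε-transitions
  b* | ca | bc = 12 states, 10 ε-transitions
  (b* | ca | bc)* = 14 states, 14 ε-transitions
  (b* | ca | bc)*a = 15 states, 14 ε-transitions
  ((b* | ca | bc)*a)? = 17 states, 17 ε-transitions
  ((b* | ca | bc)*a)?b = 18 states, 17 ε-transitions

18, 17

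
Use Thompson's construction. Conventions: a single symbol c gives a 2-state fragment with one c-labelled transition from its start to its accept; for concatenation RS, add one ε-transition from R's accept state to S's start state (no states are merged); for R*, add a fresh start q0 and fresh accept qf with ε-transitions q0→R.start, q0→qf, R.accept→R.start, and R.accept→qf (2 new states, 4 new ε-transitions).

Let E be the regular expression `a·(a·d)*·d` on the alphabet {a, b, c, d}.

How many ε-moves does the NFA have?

Per subexpression:
Each of the 4 symbol leaves contributes 0 ε-transitions.
  a·d — 1 ε-transition
  (a·d)* — 5 ε-transitions
  a·(a·d)*·d — 7 ε-transitions

7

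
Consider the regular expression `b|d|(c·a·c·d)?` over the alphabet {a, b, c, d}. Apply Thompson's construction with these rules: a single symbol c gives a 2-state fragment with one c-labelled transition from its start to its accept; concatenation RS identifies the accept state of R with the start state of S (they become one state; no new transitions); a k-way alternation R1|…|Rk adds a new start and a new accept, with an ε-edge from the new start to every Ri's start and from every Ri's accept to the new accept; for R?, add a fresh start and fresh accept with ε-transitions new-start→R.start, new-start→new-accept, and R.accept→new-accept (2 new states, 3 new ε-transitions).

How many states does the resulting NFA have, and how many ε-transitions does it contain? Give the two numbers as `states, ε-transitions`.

13, 9

Recursing over subexpressions:
Each of the 6 symbol leaves contributes 2 states and 0 ε-transitions.
  c·a·c·d = 5 states, 0 ε-transitions
  (c·a·c·d)? = 7 states, 3 ε-transitions
  b|d|(c·a·c·d)? = 13 states, 9 ε-transitions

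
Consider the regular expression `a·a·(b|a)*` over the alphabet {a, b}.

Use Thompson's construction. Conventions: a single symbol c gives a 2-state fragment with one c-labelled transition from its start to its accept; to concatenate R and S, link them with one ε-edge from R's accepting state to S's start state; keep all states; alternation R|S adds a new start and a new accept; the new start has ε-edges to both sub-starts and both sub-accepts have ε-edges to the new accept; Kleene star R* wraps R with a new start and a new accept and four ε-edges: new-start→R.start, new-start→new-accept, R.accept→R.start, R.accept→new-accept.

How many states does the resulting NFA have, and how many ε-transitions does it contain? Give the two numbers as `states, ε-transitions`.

12, 10

Building bottom-up:
Each of the 4 symbol leaves contributes 2 states and 0 ε-transitions.
  b|a — 6 states, 4 ε-transitions
  (b|a)* — 8 states, 8 ε-transitions
  a·a·(b|a)* — 12 states, 10 ε-transitions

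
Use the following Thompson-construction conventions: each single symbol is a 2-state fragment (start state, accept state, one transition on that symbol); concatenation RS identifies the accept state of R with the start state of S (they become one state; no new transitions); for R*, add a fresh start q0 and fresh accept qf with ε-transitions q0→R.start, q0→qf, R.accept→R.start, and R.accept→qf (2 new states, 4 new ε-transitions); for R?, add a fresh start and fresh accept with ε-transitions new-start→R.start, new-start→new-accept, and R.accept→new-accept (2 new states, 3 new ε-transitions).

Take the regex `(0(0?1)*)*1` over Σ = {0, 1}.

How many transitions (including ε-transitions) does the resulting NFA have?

15

Per subexpression:
Each of the 4 symbol leaves contributes 1 transition (1 symbol, 0 ε).
  0? — 4 transitions (1 symbol, 3 ε)
  0?1 — 5 transitions (2 symbol, 3 ε)
  (0?1)* — 9 transitions (2 symbol, 7 ε)
  0(0?1)* — 10 transitions (3 symbol, 7 ε)
  (0(0?1)*)* — 14 transitions (3 symbol, 11 ε)
  (0(0?1)*)*1 — 15 transitions (4 symbol, 11 ε)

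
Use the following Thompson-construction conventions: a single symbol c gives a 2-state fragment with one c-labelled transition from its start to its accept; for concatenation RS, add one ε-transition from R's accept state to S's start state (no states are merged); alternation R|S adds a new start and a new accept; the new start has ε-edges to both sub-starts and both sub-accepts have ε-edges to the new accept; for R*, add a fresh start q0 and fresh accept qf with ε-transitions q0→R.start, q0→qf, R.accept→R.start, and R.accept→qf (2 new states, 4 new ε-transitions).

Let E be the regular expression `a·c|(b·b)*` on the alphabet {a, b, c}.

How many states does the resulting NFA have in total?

By structural recursion:
Each of the 4 symbol leaves contributes a 2-state fragment.
  a·c — 4 states
  b·b — 4 states
  (b·b)* — 6 states
  a·c|(b·b)* — 12 states

12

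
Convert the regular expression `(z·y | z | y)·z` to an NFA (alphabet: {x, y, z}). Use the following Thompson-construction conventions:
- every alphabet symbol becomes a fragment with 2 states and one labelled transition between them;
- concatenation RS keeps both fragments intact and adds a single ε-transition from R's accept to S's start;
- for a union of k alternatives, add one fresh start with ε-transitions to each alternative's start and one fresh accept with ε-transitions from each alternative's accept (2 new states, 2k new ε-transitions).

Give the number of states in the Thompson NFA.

Recursing over subexpressions:
Each of the 5 symbol leaves contributes a 2-state fragment.
  z·y : 4 states
  z·y | z | y : 10 states
  (z·y | z | y)·z : 12 states

12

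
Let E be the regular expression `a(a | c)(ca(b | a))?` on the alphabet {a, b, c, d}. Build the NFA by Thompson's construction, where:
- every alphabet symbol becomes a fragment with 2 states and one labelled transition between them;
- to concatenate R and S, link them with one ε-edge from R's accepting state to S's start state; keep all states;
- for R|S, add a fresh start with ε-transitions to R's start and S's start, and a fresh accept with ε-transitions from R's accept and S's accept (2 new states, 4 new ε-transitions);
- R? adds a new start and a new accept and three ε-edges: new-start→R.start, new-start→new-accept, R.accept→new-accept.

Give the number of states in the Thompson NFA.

20

Recursing over subexpressions:
Each of the 7 symbol leaves contributes a 2-state fragment.
  a | c : 6 states
  b | a : 6 states
  ca(b | a) : 10 states
  (ca(b | a))? : 12 states
  a(a | c)(ca(b | a))? : 20 states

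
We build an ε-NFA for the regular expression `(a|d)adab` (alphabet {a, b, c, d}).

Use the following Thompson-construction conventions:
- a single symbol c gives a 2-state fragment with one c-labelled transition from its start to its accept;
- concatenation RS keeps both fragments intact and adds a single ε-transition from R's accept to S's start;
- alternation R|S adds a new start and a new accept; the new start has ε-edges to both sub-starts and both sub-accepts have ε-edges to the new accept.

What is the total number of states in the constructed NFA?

14

Per subexpression:
Each of the 6 symbol leaves contributes a 2-state fragment.
  a|d : 6 states
  (a|d)adab : 14 states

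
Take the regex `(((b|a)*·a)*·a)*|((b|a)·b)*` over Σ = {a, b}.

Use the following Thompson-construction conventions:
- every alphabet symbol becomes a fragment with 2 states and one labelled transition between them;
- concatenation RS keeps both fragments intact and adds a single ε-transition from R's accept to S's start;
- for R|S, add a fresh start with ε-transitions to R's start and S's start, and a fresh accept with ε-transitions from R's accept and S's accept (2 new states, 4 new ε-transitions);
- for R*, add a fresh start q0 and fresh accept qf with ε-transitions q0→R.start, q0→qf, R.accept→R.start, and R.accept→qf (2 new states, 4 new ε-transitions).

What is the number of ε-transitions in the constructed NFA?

31

Recursing over subexpressions:
Each of the 7 symbol leaves contributes 0 ε-transitions.
  b|a → 4 ε-transitions
  (b|a)* → 8 ε-transitions
  (b|a)*·a → 9 ε-transitions
  ((b|a)*·a)* → 13 ε-transitions
  ((b|a)*·a)*·a → 14 ε-transitions
  (((b|a)*·a)*·a)* → 18 ε-transitions
  b|a → 4 ε-transitions
  (b|a)·b → 5 ε-transitions
  ((b|a)·b)* → 9 ε-transitions
  (((b|a)*·a)*·a)*|((b|a)·b)* → 31 ε-transitions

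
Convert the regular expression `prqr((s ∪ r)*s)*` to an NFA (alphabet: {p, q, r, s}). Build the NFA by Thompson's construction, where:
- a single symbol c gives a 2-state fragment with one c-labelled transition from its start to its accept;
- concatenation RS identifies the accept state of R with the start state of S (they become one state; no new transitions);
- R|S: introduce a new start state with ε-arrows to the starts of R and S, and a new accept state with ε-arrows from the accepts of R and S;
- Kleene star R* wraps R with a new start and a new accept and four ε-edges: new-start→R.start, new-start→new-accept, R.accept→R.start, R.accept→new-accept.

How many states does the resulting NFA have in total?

Recursing over subexpressions:
Each of the 7 symbol leaves contributes a 2-state fragment.
  s ∪ r → 6 states
  (s ∪ r)* → 8 states
  (s ∪ r)*s → 9 states
  ((s ∪ r)*s)* → 11 states
  prqr((s ∪ r)*s)* → 15 states

15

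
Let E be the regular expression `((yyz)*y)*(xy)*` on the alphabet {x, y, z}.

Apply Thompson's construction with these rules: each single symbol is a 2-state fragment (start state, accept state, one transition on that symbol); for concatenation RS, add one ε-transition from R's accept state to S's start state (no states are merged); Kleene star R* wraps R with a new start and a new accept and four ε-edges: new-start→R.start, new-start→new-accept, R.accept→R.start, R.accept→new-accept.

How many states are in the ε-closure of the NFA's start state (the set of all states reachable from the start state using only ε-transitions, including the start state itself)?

9

Work bottom-up. For each fragment F, track |ε-closure(F.start)| and whether F's accept lies in that closure (i.e. whether F accepts ε). A single-symbol fragment has closure size 1 and does not accept ε.
  yyz → same as the first factor's closure: C = 1
  (yyz)* → the star's fresh start ε-reaches both the body's start and the fresh accept: C = 2 + 1 = 3
  (yyz)*y → C = 3 + 1 = 4 (closure spills across the concat boundary because the left factor accepts ε)
  ((yyz)*y)* → new start has ε-edges to the inner start and to the new accept, so C = 2 + 4 = 6
  xy → C equals the left operand's closure size = 1 (its accept is not ε-reachable, so the closure stops there)
  (xy)* → C = 1 (new start) + 1 (body) + 1 (new accept) = 3
  ((yyz)*y)*(xy)* → C = 6 + 3 = 9 (closure spills across the concat boundary because the left factor accepts ε)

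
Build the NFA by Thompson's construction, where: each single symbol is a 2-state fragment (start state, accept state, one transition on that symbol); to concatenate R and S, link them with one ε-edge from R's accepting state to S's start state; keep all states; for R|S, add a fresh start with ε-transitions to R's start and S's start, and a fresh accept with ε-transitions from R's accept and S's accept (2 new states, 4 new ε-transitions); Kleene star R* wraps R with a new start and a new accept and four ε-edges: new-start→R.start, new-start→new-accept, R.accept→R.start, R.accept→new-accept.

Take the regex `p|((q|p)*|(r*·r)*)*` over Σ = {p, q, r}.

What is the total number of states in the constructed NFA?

Recursing over subexpressions:
Each of the 5 symbol leaves contributes a 2-state fragment.
  q|p = 6 states
  (q|p)* = 8 states
  r* = 4 states
  r*·r = 6 states
  (r*·r)* = 8 states
  (q|p)*|(r*·r)* = 18 states
  ((q|p)*|(r*·r)*)* = 20 states
  p|((q|p)*|(r*·r)*)* = 24 states

24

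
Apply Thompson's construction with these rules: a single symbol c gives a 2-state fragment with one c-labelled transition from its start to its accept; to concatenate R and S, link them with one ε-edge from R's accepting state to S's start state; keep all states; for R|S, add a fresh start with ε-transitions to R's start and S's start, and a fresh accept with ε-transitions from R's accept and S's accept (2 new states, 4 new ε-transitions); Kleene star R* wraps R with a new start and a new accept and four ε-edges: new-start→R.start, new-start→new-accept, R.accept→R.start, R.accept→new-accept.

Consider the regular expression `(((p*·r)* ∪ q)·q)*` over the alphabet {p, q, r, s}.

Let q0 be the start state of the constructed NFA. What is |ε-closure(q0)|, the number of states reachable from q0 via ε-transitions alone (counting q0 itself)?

Work bottom-up. For each fragment F, track |ε-closure(F.start)| and whether F's accept lies in that closure (i.e. whether F accepts ε). A single-symbol fragment has closure size 1 and does not accept ε.
  p* → |ε-closure| = 1 (new start) + 1 (body) + 1 (new accept) = 3
  p*·r → |ε-closure| = 3 + 1 = 4 (closure spills across the concat boundary because the left factor accepts ε)
  (p*·r)* → |ε-closure| = 1 (new start) + 4 (body) + 1 (new accept) = 6
  (p*·r)* ∪ q → new start ε-reaches every alternative's start; at least one alternative accepts ε, so the union's new accept is reached too: |ε-closure| = 1 + 6 + 1 + 1 = 9
  ((p*·r)* ∪ q)·q → the left operand accepts ε, so the closure extends into the next operand (via the concat ε-link); |ε-closure| = 9 + 1 = 10
  (((p*·r)* ∪ q)·q)* → |ε-closure| = 1 (new start) + 10 (body) + 1 (new accept) = 12

12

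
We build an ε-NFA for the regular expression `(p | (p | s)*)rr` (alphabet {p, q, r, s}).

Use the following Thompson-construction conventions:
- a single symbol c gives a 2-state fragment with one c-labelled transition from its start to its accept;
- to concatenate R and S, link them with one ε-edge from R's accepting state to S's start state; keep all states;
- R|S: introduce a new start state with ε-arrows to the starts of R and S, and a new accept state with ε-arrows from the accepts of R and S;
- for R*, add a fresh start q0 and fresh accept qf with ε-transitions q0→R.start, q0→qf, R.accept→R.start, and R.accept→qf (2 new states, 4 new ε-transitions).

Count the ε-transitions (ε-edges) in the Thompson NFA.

14

Building bottom-up:
Each of the 5 symbol leaves contributes 0 ε-transitions.
  p | s = 4 ε-transitions
  (p | s)* = 8 ε-transitions
  p | (p | s)* = 12 ε-transitions
  (p | (p | s)*)rr = 14 ε-transitions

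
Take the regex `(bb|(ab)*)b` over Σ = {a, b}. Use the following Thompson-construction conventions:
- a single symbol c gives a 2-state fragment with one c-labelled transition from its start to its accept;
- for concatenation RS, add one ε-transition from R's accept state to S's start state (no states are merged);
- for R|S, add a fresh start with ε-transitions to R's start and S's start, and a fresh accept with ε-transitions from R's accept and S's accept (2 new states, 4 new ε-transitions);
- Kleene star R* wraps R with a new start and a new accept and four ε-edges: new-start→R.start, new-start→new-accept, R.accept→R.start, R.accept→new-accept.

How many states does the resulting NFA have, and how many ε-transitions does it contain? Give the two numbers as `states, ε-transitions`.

By structural recursion:
Each of the 5 symbol leaves contributes 2 states and 0 ε-transitions.
  bb — 4 states, 1 ε-transition
  ab — 4 states, 1 ε-transition
  (ab)* — 6 states, 5 ε-transitions
  bb|(ab)* — 12 states, 10 ε-transitions
  (bb|(ab)*)b — 14 states, 11 ε-transitions

14, 11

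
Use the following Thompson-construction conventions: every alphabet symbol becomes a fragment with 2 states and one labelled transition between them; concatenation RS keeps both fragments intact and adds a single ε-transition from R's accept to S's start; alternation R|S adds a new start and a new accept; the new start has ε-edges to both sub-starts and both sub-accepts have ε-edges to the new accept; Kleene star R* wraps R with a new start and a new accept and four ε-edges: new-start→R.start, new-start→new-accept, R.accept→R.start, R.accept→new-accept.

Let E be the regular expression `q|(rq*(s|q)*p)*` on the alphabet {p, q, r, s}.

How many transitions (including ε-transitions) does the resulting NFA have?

29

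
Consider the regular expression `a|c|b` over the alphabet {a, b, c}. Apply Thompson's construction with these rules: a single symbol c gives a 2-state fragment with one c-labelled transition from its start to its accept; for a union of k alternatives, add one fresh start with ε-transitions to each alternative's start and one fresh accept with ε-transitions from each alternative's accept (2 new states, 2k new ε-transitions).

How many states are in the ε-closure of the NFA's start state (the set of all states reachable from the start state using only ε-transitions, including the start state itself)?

4

Compute the ε-closure size of each fragment's start state recursively; a symbol fragment's start has no outgoing ε-edge, so its closure is just itself (size 1).
  a|c|b → new start ε-reaches every alternative's start; none of them accept ε, so the new accept is not reached: |ε-closure| = 1 + 1 + 1 + 1 = 4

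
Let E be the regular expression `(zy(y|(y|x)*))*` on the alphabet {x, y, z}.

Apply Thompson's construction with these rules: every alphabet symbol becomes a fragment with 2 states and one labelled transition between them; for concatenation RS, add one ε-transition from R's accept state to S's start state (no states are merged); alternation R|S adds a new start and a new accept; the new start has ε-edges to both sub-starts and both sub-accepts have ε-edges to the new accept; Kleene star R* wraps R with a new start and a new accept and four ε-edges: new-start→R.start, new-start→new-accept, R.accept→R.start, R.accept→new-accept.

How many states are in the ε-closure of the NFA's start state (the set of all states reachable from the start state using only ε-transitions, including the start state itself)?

3

Let C(F) = |ε-closure(F.start)| within fragment F, and note whether F accepts ε. Symbol fragments have C = 1 and do not accept ε. Then:
  y|x : new start ε-reaches every alternative's start; none of them accept ε, so the new accept is not reached: |ε-closure| = 1 + 1 + 1 = 3
  (y|x)* : |ε-closure| = 1 (new start) + 3 (body) + 1 (new accept) = 5
  y|(y|x)* : |ε-closure| = 1 (new start) + (1 + 5) + 1 (new accept, since some branch ε-reaches its own accept) = 8
  zy(y|(y|x)*) : same as the first factor's closure: |ε-closure| = 1
  (zy(y|(y|x)*))* : new start has ε-edges to the inner start and to the new accept, so |ε-closure| = 2 + 1 = 3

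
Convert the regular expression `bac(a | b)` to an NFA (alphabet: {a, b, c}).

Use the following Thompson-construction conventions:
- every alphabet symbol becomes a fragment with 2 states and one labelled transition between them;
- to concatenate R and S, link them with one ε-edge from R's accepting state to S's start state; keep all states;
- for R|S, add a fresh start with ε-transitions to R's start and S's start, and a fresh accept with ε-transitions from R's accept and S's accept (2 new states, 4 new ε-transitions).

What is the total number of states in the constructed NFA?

12

Recursing over subexpressions:
Each of the 5 symbol leaves contributes a 2-state fragment.
  a | b — 6 states
  bac(a | b) — 12 states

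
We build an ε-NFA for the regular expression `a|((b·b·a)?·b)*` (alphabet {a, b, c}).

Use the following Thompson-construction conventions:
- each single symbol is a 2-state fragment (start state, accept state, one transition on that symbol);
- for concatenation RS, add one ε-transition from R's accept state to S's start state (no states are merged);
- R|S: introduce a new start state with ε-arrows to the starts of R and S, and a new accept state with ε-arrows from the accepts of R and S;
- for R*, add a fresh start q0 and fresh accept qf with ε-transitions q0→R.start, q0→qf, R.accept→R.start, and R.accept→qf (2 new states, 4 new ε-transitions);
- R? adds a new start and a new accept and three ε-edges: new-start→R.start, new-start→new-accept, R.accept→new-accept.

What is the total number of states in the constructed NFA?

Recursing over subexpressions:
Each of the 5 symbol leaves contributes a 2-state fragment.
  b·b·a — 6 states
  (b·b·a)? — 8 states
  (b·b·a)?·b — 10 states
  ((b·b·a)?·b)* — 12 states
  a|((b·b·a)?·b)* — 16 states

16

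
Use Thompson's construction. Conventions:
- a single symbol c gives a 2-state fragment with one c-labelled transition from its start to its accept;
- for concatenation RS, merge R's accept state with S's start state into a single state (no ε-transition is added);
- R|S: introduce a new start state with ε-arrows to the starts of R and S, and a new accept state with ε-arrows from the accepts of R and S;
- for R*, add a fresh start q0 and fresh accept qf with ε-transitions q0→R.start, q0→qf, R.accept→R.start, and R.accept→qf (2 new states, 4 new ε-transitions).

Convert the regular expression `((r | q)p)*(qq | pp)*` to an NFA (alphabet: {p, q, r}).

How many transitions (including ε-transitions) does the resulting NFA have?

23

By structural recursion:
Each of the 7 symbol leaves contributes 1 transition (1 symbol, 0 ε).
  r | q = 6 transitions (2 symbol, 4 ε)
  (r | q)p = 7 transitions (3 symbol, 4 ε)
  ((r | q)p)* = 11 transitions (3 symbol, 8 ε)
  qq = 2 transitions (2 symbol, 0 ε)
  pp = 2 transitions (2 symbol, 0 ε)
  qq | pp = 8 transitions (4 symbol, 4 ε)
  (qq | pp)* = 12 transitions (4 symbol, 8 ε)
  ((r | q)p)*(qq | pp)* = 23 transitions (7 symbol, 16 ε)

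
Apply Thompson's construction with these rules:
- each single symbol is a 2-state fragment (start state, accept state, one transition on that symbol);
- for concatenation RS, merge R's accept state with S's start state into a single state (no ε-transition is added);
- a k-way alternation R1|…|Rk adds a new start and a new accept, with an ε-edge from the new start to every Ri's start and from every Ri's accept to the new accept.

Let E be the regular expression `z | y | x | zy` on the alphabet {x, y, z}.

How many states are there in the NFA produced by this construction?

11

Recursing over subexpressions:
Each of the 5 symbol leaves contributes a 2-state fragment.
  zy = 3 states
  z | y | x | zy = 11 states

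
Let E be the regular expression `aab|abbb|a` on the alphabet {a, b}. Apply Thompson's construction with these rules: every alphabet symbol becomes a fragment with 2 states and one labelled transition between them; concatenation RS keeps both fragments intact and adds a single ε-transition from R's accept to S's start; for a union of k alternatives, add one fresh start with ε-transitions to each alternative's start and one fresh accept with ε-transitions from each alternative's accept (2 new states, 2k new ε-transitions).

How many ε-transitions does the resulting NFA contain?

By structural recursion:
Each of the 8 symbol leaves contributes 0 ε-transitions.
  aab : 2 ε-transitions
  abbb : 3 ε-transitions
  aab|abbb|a : 11 ε-transitions

11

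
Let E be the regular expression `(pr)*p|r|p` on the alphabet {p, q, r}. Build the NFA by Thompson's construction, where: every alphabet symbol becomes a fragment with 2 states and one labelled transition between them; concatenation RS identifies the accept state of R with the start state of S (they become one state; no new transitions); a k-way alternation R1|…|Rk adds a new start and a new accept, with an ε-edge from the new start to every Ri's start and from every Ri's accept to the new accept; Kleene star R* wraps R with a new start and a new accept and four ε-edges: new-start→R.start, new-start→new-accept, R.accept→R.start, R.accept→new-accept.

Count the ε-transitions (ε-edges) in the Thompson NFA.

Bottom-up over the parse tree:
Each of the 5 symbol leaves contributes 0 ε-transitions.
  pr → 0 ε-transitions
  (pr)* → 4 ε-transitions
  (pr)*p → 4 ε-transitions
  (pr)*p|r|p → 10 ε-transitions

10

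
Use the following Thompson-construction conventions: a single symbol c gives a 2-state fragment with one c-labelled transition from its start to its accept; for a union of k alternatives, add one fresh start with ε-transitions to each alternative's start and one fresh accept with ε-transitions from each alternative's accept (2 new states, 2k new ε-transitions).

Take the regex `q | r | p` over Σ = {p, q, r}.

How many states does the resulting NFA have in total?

Recursing over subexpressions:
Each of the 3 symbol leaves contributes a 2-state fragment.
  q | r | p : 8 states

8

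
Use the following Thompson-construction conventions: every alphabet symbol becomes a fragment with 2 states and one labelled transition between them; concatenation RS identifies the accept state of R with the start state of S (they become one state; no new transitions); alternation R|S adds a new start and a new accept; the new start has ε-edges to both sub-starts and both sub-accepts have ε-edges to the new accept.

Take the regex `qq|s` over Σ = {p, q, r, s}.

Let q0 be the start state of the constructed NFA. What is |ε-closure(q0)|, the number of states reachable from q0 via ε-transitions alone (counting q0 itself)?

3

Compute the ε-closure size of each fragment's start state recursively; a symbol fragment's start has no outgoing ε-edge, so its closure is just itself (size 1).
  qq : |ε-closure| equals the left operand's closure size = 1 (its accept is not ε-reachable, so the closure stops there)
  qq|s : new start ε-reaches every alternative's start; none of them accept ε, so the new accept is not reached: |ε-closure| = 1 + 1 + 1 = 3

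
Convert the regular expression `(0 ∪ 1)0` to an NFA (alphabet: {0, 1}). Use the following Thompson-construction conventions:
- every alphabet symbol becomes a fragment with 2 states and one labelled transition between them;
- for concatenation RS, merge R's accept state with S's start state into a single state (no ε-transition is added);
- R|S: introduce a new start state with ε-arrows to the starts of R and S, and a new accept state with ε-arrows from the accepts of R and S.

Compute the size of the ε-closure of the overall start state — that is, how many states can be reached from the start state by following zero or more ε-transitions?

3

Compute the ε-closure size of each fragment's start state recursively; a symbol fragment's start has no outgoing ε-edge, so its closure is just itself (size 1).
  0 ∪ 1 : C = 1 + 1 + 1 = 3 (the new accept is not ε-reachable since no branch accepts ε)
  (0 ∪ 1)0 : C equals the left operand's closure size = 3 (its accept is not ε-reachable, so the closure stops there)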